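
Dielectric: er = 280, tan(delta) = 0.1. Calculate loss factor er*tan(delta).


Loss = 280 * 0.1 = 28.0

28.0


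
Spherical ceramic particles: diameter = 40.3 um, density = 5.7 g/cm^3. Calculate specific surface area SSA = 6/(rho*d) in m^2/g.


SSA = 6 / (5.7 * 40.3) = 0.026 m^2/g

0.026


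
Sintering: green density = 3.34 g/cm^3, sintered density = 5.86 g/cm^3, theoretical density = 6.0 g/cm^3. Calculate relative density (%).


Relative = 5.86 / 6.0 * 100 = 97.7%

97.7


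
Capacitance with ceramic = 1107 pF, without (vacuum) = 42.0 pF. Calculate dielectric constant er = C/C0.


er = 1107 / 42.0 = 26.36

26.36


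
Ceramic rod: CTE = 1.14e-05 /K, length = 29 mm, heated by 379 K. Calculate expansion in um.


dL = 1.14e-05 * 29 * 379 * 1000 = 125.297 um

125.297


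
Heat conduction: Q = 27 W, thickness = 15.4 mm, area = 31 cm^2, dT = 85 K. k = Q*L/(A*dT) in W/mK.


k = 27*15.4/1000/(31/10000*85) = 1.58 W/mK

1.58


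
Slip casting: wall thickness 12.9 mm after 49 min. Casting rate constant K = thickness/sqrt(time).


K = 12.9 / sqrt(49) = 12.9 / 7.0 = 1.843 mm/min^0.5

1.843


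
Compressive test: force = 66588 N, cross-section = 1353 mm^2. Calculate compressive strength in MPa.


CS = 66588 / 1353 = 49.2 MPa

49.2


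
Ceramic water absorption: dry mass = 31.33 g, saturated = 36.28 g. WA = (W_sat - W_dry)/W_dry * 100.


WA = (36.28 - 31.33) / 31.33 * 100 = 15.8%

15.8


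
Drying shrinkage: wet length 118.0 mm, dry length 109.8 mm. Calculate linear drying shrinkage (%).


DS = (118.0 - 109.8) / 118.0 * 100 = 6.95%

6.95


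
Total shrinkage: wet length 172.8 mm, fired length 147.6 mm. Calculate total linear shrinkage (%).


TS = (172.8 - 147.6) / 172.8 * 100 = 14.58%

14.58


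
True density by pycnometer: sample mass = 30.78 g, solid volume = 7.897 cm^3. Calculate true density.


TD = 30.78 / 7.897 = 3.898 g/cm^3

3.898


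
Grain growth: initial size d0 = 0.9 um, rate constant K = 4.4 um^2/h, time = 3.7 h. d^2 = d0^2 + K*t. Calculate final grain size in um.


d^2 = 0.9^2 + 4.4*3.7 = 17.09
d = sqrt(17.09) = 4.13 um

4.13


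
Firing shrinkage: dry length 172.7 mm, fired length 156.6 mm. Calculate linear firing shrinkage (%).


FS = (172.7 - 156.6) / 172.7 * 100 = 9.32%

9.32


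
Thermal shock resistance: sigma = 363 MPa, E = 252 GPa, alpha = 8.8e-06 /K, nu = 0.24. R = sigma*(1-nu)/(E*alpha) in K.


R = 363*(1-0.24)/(252*1000*8.8e-06) = 124 K

124


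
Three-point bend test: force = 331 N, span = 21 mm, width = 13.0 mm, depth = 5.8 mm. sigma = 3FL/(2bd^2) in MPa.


sigma = 3*331*21/(2*13.0*5.8^2) = 23.8 MPa

23.8


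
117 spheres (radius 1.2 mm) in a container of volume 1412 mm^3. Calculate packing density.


V_sphere = 4/3*pi*1.2^3 = 7.2382 mm^3
Total V = 117*7.2382 = 846.8694 mm^3
PD = 846.8694 / 1412 = 0.6

0.6


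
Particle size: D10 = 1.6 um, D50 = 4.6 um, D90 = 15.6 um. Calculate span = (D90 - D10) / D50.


Span = (15.6 - 1.6) / 4.6 = 14.0 / 4.6 = 3.043

3.043


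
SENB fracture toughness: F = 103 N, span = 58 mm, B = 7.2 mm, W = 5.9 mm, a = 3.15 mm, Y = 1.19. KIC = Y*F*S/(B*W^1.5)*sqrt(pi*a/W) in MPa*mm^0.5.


KIC = 1.19*103*58/(7.2*5.9^1.5)*sqrt(pi*3.15/5.9) = 89.23

89.23


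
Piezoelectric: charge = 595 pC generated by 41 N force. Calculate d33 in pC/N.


d33 = 595 / 41 = 14.5 pC/N

14.5


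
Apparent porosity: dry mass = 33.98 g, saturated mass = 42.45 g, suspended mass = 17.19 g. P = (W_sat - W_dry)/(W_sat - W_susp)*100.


P = (42.45 - 33.98) / (42.45 - 17.19) * 100 = 8.47 / 25.26 * 100 = 33.5%

33.5


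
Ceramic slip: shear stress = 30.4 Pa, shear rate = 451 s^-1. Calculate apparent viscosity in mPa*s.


eta = tau/gamma * 1000 = 30.4/451 * 1000 = 67.4 mPa*s

67.4


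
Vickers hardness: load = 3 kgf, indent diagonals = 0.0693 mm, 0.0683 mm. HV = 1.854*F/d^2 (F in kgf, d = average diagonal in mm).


d_avg = (0.0693+0.0683)/2 = 0.0688 mm
HV = 1.854*3/0.0688^2 = 1175

1175


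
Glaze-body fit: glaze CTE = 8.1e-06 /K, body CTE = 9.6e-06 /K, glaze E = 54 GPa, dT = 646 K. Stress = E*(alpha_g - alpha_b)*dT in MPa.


Stress = 54*1000*(8.1e-06 - 9.6e-06)*646 = -52.3 MPa

-52.3


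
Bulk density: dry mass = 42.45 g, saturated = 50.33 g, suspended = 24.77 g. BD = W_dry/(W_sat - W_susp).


BD = 42.45 / (50.33 - 24.77) = 42.45 / 25.56 = 1.661 g/cm^3

1.661


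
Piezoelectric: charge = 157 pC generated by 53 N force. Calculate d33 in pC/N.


d33 = 157 / 53 = 3.0 pC/N

3.0


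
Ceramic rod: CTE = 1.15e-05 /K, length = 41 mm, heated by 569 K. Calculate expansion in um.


dL = 1.15e-05 * 41 * 569 * 1000 = 268.284 um

268.284


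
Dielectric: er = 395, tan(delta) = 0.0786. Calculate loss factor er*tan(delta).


Loss = 395 * 0.0786 = 31.047

31.047


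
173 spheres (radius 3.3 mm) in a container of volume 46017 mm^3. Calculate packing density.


V_sphere = 4/3*pi*3.3^3 = 150.5326 mm^3
Total V = 173*150.5326 = 26042.1398 mm^3
PD = 26042.1398 / 46017 = 0.566

0.566


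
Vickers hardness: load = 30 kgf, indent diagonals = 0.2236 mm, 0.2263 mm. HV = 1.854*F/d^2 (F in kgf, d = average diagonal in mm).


d_avg = (0.2236+0.2263)/2 = 0.22495 mm
HV = 1.854*30/0.22495^2 = 1099

1099


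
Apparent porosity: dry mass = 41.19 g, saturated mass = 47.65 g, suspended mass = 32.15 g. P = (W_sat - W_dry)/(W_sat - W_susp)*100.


P = (47.65 - 41.19) / (47.65 - 32.15) * 100 = 6.46 / 15.5 * 100 = 41.7%

41.7


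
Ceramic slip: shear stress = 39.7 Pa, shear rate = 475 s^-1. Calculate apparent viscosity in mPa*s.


eta = tau/gamma * 1000 = 39.7/475 * 1000 = 83.6 mPa*s

83.6


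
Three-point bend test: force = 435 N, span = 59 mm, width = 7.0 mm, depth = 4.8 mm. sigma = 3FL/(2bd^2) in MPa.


sigma = 3*435*59/(2*7.0*4.8^2) = 238.7 MPa

238.7


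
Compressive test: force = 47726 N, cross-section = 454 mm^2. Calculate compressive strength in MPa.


CS = 47726 / 454 = 105.1 MPa

105.1


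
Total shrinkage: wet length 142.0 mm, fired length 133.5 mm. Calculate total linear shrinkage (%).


TS = (142.0 - 133.5) / 142.0 * 100 = 5.99%

5.99


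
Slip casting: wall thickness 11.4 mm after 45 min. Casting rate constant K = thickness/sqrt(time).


K = 11.4 / sqrt(45) = 11.4 / 6.7082 = 1.699 mm/min^0.5

1.699


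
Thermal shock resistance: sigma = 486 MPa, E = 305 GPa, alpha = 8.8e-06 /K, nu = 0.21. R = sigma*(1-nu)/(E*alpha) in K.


R = 486*(1-0.21)/(305*1000*8.8e-06) = 143 K

143


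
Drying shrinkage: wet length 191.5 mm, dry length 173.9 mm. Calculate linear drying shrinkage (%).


DS = (191.5 - 173.9) / 191.5 * 100 = 9.19%

9.19


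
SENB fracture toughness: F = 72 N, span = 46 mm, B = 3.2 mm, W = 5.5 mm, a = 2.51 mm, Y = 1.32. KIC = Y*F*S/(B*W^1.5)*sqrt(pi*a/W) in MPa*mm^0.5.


KIC = 1.32*72*46/(3.2*5.5^1.5)*sqrt(pi*2.51/5.5) = 126.82

126.82


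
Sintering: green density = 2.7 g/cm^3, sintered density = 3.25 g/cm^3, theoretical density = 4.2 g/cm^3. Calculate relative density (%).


Relative = 3.25 / 4.2 * 100 = 77.4%

77.4


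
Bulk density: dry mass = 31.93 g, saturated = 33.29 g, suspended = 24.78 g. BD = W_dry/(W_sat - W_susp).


BD = 31.93 / (33.29 - 24.78) = 31.93 / 8.51 = 3.752 g/cm^3

3.752


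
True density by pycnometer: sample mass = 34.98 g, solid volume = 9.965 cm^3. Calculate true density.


TD = 34.98 / 9.965 = 3.51 g/cm^3

3.51


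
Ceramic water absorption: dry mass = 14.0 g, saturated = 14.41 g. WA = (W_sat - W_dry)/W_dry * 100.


WA = (14.41 - 14.0) / 14.0 * 100 = 2.93%

2.93


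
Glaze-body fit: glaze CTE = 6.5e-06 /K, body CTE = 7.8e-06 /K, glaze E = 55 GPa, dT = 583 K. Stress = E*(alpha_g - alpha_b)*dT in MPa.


Stress = 55*1000*(6.5e-06 - 7.8e-06)*583 = -41.7 MPa

-41.7


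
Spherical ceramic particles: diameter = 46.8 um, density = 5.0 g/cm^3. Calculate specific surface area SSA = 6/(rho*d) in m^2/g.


SSA = 6 / (5.0 * 46.8) = 0.026 m^2/g

0.026


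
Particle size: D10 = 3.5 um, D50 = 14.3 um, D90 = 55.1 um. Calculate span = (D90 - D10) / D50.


Span = (55.1 - 3.5) / 14.3 = 51.6 / 14.3 = 3.608

3.608


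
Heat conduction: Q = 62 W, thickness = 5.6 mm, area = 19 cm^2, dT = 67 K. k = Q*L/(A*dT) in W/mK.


k = 62*5.6/1000/(19/10000*67) = 2.73 W/mK

2.73


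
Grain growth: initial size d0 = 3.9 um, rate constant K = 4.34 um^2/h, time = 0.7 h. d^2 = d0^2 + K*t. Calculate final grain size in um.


d^2 = 3.9^2 + 4.34*0.7 = 18.248
d = sqrt(18.248) = 4.27 um

4.27


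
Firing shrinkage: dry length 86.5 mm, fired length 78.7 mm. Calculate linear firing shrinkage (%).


FS = (86.5 - 78.7) / 86.5 * 100 = 9.02%

9.02


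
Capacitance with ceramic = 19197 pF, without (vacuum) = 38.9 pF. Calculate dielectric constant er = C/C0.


er = 19197 / 38.9 = 493.5

493.5


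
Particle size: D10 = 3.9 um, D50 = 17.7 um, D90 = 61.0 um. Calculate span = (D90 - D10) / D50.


Span = (61.0 - 3.9) / 17.7 = 57.1 / 17.7 = 3.226

3.226


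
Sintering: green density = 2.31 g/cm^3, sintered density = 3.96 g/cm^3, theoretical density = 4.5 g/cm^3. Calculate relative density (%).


Relative = 3.96 / 4.5 * 100 = 88.0%

88.0


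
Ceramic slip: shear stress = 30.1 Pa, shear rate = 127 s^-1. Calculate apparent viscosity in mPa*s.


eta = tau/gamma * 1000 = 30.1/127 * 1000 = 237.0 mPa*s

237.0


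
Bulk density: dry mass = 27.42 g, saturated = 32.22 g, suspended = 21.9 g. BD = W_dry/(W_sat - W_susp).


BD = 27.42 / (32.22 - 21.9) = 27.42 / 10.32 = 2.657 g/cm^3

2.657


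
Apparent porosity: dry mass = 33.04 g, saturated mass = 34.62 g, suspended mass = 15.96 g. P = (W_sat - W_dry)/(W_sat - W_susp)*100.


P = (34.62 - 33.04) / (34.62 - 15.96) * 100 = 1.58 / 18.66 * 100 = 8.5%

8.5


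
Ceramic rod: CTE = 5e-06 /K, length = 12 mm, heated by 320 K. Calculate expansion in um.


dL = 5e-06 * 12 * 320 * 1000 = 19.2 um

19.2


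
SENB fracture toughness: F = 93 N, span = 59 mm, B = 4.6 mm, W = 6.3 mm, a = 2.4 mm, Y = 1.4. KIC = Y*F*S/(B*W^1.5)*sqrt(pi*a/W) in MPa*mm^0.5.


KIC = 1.4*93*59/(4.6*6.3^1.5)*sqrt(pi*2.4/6.3) = 115.53

115.53


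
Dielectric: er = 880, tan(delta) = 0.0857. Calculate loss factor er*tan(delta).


Loss = 880 * 0.0857 = 75.416

75.416


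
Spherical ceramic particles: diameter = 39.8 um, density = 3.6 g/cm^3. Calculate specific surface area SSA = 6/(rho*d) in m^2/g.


SSA = 6 / (3.6 * 39.8) = 0.042 m^2/g

0.042


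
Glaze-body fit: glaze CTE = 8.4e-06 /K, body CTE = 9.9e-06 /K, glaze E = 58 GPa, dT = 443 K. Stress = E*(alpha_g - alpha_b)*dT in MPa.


Stress = 58*1000*(8.4e-06 - 9.9e-06)*443 = -38.5 MPa

-38.5


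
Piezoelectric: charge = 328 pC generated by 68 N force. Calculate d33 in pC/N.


d33 = 328 / 68 = 4.8 pC/N

4.8


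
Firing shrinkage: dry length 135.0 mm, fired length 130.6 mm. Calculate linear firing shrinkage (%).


FS = (135.0 - 130.6) / 135.0 * 100 = 3.26%

3.26


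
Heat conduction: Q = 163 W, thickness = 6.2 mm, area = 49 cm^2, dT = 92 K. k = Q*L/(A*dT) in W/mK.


k = 163*6.2/1000/(49/10000*92) = 2.24 W/mK

2.24


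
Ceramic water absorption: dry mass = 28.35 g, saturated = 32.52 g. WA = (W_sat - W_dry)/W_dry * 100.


WA = (32.52 - 28.35) / 28.35 * 100 = 14.71%

14.71


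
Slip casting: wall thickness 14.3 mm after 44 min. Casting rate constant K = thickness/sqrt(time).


K = 14.3 / sqrt(44) = 14.3 / 6.6332 = 2.156 mm/min^0.5

2.156


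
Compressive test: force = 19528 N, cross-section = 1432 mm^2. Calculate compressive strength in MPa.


CS = 19528 / 1432 = 13.6 MPa

13.6


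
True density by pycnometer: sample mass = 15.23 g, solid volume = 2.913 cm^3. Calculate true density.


TD = 15.23 / 2.913 = 5.228 g/cm^3

5.228


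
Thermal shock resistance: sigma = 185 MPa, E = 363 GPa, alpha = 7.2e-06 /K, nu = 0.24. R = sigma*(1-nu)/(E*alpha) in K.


R = 185*(1-0.24)/(363*1000*7.2e-06) = 54 K

54


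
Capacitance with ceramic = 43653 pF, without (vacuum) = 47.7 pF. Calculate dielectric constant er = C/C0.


er = 43653 / 47.7 = 915.16

915.16


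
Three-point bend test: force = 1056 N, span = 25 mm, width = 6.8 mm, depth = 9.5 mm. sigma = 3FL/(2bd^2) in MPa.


sigma = 3*1056*25/(2*6.8*9.5^2) = 64.5 MPa

64.5


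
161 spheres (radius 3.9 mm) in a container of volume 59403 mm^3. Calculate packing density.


V_sphere = 4/3*pi*3.9^3 = 248.4748 mm^3
Total V = 161*248.4748 = 40004.4428 mm^3
PD = 40004.4428 / 59403 = 0.673

0.673


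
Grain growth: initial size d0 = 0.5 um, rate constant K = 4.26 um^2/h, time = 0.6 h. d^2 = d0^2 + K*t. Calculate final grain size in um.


d^2 = 0.5^2 + 4.26*0.6 = 2.806
d = sqrt(2.806) = 1.68 um

1.68


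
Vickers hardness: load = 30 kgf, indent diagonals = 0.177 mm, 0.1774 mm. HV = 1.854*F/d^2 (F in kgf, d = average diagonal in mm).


d_avg = (0.177+0.1774)/2 = 0.1772 mm
HV = 1.854*30/0.1772^2 = 1771

1771


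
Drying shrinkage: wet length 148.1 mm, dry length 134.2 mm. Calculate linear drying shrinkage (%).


DS = (148.1 - 134.2) / 148.1 * 100 = 9.39%

9.39


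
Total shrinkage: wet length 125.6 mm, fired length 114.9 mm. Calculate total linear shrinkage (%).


TS = (125.6 - 114.9) / 125.6 * 100 = 8.52%

8.52


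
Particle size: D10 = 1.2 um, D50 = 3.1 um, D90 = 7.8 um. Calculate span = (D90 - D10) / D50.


Span = (7.8 - 1.2) / 3.1 = 6.6 / 3.1 = 2.129

2.129


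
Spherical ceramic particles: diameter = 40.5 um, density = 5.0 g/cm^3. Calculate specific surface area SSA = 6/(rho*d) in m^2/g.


SSA = 6 / (5.0 * 40.5) = 0.03 m^2/g

0.03


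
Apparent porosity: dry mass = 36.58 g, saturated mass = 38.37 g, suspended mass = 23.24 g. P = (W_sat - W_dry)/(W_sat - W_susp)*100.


P = (38.37 - 36.58) / (38.37 - 23.24) * 100 = 1.79 / 15.13 * 100 = 11.8%

11.8


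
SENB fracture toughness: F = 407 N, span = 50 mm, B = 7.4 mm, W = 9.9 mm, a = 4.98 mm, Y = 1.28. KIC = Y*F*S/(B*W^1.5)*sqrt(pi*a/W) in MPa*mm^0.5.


KIC = 1.28*407*50/(7.4*9.9^1.5)*sqrt(pi*4.98/9.9) = 142.06

142.06


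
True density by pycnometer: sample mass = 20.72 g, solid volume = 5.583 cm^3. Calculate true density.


TD = 20.72 / 5.583 = 3.711 g/cm^3

3.711


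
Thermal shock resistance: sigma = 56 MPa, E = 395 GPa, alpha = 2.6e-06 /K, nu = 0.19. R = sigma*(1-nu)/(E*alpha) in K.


R = 56*(1-0.19)/(395*1000*2.6e-06) = 44 K

44


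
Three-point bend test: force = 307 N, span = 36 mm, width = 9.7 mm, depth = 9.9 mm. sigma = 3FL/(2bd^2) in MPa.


sigma = 3*307*36/(2*9.7*9.9^2) = 17.4 MPa

17.4


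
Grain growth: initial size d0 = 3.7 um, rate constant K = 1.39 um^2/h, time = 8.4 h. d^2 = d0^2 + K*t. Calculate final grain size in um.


d^2 = 3.7^2 + 1.39*8.4 = 25.366
d = sqrt(25.366) = 5.04 um

5.04


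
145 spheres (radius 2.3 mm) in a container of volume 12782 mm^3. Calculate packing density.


V_sphere = 4/3*pi*2.3^3 = 50.965 mm^3
Total V = 145*50.965 = 7389.925 mm^3
PD = 7389.925 / 12782 = 0.578

0.578


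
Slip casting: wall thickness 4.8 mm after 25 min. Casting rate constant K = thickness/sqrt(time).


K = 4.8 / sqrt(25) = 4.8 / 5.0 = 0.96 mm/min^0.5

0.96


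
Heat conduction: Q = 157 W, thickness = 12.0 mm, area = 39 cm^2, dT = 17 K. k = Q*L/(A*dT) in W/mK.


k = 157*12.0/1000/(39/10000*17) = 28.42 W/mK

28.42


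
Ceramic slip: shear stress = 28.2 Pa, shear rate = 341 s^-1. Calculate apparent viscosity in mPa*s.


eta = tau/gamma * 1000 = 28.2/341 * 1000 = 82.7 mPa*s

82.7


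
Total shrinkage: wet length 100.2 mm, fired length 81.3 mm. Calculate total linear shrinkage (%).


TS = (100.2 - 81.3) / 100.2 * 100 = 18.86%

18.86


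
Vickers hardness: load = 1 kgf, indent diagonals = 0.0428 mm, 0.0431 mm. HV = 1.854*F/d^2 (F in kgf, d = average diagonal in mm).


d_avg = (0.0428+0.0431)/2 = 0.04295 mm
HV = 1.854*1/0.04295^2 = 1005

1005


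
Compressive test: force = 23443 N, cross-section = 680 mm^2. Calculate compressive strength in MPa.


CS = 23443 / 680 = 34.5 MPa

34.5


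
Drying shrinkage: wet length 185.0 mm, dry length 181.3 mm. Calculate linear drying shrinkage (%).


DS = (185.0 - 181.3) / 185.0 * 100 = 2.0%

2.0


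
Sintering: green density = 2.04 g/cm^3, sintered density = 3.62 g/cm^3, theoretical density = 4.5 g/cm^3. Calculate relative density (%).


Relative = 3.62 / 4.5 * 100 = 80.4%

80.4


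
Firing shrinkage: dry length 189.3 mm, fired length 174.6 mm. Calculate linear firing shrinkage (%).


FS = (189.3 - 174.6) / 189.3 * 100 = 7.77%

7.77


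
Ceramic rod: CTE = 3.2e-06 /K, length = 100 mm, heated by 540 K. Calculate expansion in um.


dL = 3.2e-06 * 100 * 540 * 1000 = 172.8 um

172.8


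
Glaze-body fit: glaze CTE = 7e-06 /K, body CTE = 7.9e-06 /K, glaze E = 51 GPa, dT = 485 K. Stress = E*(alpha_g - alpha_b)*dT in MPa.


Stress = 51*1000*(7e-06 - 7.9e-06)*485 = -22.3 MPa

-22.3


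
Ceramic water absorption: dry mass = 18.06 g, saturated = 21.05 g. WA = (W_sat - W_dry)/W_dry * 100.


WA = (21.05 - 18.06) / 18.06 * 100 = 16.56%

16.56


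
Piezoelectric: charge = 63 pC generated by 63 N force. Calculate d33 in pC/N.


d33 = 63 / 63 = 1.0 pC/N

1.0


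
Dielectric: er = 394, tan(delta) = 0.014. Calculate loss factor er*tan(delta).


Loss = 394 * 0.014 = 5.516

5.516


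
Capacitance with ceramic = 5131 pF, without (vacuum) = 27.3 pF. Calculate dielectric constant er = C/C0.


er = 5131 / 27.3 = 187.95

187.95


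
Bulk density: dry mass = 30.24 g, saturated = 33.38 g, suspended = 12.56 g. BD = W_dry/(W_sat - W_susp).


BD = 30.24 / (33.38 - 12.56) = 30.24 / 20.82 = 1.452 g/cm^3

1.452


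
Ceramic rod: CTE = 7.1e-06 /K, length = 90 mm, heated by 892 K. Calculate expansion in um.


dL = 7.1e-06 * 90 * 892 * 1000 = 569.988 um

569.988


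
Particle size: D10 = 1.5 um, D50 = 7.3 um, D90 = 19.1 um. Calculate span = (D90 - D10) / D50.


Span = (19.1 - 1.5) / 7.3 = 17.6 / 7.3 = 2.411

2.411


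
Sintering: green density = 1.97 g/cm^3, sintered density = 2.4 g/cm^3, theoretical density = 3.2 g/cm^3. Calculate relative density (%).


Relative = 2.4 / 3.2 * 100 = 75.0%

75.0


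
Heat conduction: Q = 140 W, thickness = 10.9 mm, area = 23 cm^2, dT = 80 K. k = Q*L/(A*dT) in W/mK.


k = 140*10.9/1000/(23/10000*80) = 8.29 W/mK

8.29


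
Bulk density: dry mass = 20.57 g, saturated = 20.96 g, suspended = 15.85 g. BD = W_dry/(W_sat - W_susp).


BD = 20.57 / (20.96 - 15.85) = 20.57 / 5.11 = 4.025 g/cm^3

4.025


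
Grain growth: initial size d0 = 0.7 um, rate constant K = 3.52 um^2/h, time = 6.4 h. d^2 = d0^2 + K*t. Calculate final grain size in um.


d^2 = 0.7^2 + 3.52*6.4 = 23.018
d = sqrt(23.018) = 4.8 um

4.8


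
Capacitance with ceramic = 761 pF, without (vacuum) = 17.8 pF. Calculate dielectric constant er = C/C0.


er = 761 / 17.8 = 42.75

42.75


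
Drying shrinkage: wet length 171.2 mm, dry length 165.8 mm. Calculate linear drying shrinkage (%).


DS = (171.2 - 165.8) / 171.2 * 100 = 3.15%

3.15


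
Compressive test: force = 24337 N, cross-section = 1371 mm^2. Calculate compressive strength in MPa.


CS = 24337 / 1371 = 17.8 MPa

17.8


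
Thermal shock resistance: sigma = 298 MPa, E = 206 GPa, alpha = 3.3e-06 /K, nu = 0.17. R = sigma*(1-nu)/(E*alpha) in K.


R = 298*(1-0.17)/(206*1000*3.3e-06) = 364 K

364


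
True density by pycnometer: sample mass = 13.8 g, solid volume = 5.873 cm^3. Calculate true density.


TD = 13.8 / 5.873 = 2.35 g/cm^3

2.35


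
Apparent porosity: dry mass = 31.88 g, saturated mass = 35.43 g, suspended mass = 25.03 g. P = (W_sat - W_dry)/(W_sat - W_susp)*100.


P = (35.43 - 31.88) / (35.43 - 25.03) * 100 = 3.55 / 10.4 * 100 = 34.1%

34.1


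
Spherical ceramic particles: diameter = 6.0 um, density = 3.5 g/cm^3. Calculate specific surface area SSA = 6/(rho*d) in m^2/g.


SSA = 6 / (3.5 * 6.0) = 0.286 m^2/g

0.286


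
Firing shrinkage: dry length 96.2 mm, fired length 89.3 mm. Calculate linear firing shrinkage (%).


FS = (96.2 - 89.3) / 96.2 * 100 = 7.17%

7.17


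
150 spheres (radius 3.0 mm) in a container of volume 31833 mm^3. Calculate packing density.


V_sphere = 4/3*pi*3.0^3 = 113.0973 mm^3
Total V = 150*113.0973 = 16964.595 mm^3
PD = 16964.595 / 31833 = 0.533

0.533


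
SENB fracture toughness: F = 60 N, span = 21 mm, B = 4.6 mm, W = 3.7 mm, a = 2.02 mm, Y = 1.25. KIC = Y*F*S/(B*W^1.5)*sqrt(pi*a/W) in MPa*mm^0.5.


KIC = 1.25*60*21/(4.6*3.7^1.5)*sqrt(pi*2.02/3.7) = 63.0

63.0


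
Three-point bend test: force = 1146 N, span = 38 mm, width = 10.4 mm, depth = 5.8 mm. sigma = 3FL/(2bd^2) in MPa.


sigma = 3*1146*38/(2*10.4*5.8^2) = 186.7 MPa

186.7


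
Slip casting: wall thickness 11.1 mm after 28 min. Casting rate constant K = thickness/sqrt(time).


K = 11.1 / sqrt(28) = 11.1 / 5.2915 = 2.098 mm/min^0.5

2.098


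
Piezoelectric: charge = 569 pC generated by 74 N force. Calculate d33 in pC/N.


d33 = 569 / 74 = 7.7 pC/N

7.7


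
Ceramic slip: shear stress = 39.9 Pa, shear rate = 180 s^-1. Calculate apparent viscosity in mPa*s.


eta = tau/gamma * 1000 = 39.9/180 * 1000 = 221.7 mPa*s

221.7


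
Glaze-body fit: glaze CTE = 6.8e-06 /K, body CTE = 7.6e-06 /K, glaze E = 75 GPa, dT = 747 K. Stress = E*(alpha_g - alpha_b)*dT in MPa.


Stress = 75*1000*(6.8e-06 - 7.6e-06)*747 = -44.8 MPa

-44.8


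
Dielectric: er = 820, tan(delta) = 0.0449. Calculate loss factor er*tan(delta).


Loss = 820 * 0.0449 = 36.818

36.818


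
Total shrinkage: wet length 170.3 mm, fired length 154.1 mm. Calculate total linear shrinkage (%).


TS = (170.3 - 154.1) / 170.3 * 100 = 9.51%

9.51


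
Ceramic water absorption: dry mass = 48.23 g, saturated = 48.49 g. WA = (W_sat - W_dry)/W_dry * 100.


WA = (48.49 - 48.23) / 48.23 * 100 = 0.54%

0.54


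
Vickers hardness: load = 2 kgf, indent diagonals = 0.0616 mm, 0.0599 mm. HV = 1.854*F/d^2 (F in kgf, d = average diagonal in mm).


d_avg = (0.0616+0.0599)/2 = 0.06075 mm
HV = 1.854*2/0.06075^2 = 1005

1005


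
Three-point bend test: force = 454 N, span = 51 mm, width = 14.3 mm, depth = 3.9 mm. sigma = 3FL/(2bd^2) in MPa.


sigma = 3*454*51/(2*14.3*3.9^2) = 159.7 MPa

159.7


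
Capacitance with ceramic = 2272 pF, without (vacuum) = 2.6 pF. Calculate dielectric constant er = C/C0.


er = 2272 / 2.6 = 873.85

873.85


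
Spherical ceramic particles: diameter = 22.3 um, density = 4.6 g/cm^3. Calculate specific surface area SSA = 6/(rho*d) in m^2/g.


SSA = 6 / (4.6 * 22.3) = 0.058 m^2/g

0.058


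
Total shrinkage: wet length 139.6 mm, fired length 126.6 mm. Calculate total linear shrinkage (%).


TS = (139.6 - 126.6) / 139.6 * 100 = 9.31%

9.31


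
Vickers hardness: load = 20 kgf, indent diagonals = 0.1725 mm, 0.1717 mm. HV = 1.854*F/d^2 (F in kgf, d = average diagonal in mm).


d_avg = (0.1725+0.1717)/2 = 0.1721 mm
HV = 1.854*20/0.1721^2 = 1252

1252


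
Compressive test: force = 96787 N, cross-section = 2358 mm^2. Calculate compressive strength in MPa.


CS = 96787 / 2358 = 41.0 MPa

41.0


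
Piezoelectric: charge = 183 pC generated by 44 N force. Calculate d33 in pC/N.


d33 = 183 / 44 = 4.2 pC/N

4.2


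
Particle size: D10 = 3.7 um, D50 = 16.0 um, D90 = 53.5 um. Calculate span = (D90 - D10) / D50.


Span = (53.5 - 3.7) / 16.0 = 49.8 / 16.0 = 3.113

3.113


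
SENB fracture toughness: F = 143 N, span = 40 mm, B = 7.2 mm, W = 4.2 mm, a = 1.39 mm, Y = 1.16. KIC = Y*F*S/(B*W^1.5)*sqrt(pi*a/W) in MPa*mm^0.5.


KIC = 1.16*143*40/(7.2*4.2^1.5)*sqrt(pi*1.39/4.2) = 109.17

109.17


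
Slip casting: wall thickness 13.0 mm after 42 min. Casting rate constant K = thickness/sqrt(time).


K = 13.0 / sqrt(42) = 13.0 / 6.4807 = 2.006 mm/min^0.5

2.006


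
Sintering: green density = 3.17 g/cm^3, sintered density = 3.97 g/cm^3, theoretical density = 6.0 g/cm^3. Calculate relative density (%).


Relative = 3.97 / 6.0 * 100 = 66.2%

66.2


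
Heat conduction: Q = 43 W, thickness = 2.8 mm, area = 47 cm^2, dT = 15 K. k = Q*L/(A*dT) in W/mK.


k = 43*2.8/1000/(47/10000*15) = 1.71 W/mK

1.71


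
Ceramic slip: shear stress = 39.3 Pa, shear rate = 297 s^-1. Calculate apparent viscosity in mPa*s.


eta = tau/gamma * 1000 = 39.3/297 * 1000 = 132.3 mPa*s

132.3


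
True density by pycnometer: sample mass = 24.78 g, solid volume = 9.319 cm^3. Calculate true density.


TD = 24.78 / 9.319 = 2.659 g/cm^3

2.659


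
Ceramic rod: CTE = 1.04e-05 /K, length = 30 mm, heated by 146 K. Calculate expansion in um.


dL = 1.04e-05 * 30 * 146 * 1000 = 45.552 um

45.552


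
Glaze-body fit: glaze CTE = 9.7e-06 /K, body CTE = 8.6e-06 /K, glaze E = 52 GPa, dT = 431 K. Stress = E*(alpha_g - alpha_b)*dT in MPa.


Stress = 52*1000*(9.7e-06 - 8.6e-06)*431 = 24.7 MPa

24.7


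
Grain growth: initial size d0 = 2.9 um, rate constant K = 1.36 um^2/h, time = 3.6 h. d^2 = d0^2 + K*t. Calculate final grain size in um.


d^2 = 2.9^2 + 1.36*3.6 = 13.306
d = sqrt(13.306) = 3.65 um

3.65


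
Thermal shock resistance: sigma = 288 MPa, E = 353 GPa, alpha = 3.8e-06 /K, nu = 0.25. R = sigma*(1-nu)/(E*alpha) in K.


R = 288*(1-0.25)/(353*1000*3.8e-06) = 161 K

161


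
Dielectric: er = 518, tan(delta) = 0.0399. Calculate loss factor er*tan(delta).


Loss = 518 * 0.0399 = 20.668

20.668


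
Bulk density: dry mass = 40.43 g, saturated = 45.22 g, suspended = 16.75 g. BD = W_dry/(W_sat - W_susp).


BD = 40.43 / (45.22 - 16.75) = 40.43 / 28.47 = 1.42 g/cm^3

1.42


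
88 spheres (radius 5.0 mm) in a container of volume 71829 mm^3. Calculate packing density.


V_sphere = 4/3*pi*5.0^3 = 523.5988 mm^3
Total V = 88*523.5988 = 46076.6944 mm^3
PD = 46076.6944 / 71829 = 0.641

0.641


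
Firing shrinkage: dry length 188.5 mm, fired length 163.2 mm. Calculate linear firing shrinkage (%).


FS = (188.5 - 163.2) / 188.5 * 100 = 13.42%

13.42


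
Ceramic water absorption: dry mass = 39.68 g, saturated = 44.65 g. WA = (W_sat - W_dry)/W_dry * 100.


WA = (44.65 - 39.68) / 39.68 * 100 = 12.53%

12.53


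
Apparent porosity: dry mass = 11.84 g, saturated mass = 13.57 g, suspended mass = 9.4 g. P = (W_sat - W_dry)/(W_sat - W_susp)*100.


P = (13.57 - 11.84) / (13.57 - 9.4) * 100 = 1.73 / 4.17 * 100 = 41.5%

41.5


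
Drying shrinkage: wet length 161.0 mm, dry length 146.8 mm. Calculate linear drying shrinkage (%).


DS = (161.0 - 146.8) / 161.0 * 100 = 8.82%

8.82


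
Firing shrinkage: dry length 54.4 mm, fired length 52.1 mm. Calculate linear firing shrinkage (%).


FS = (54.4 - 52.1) / 54.4 * 100 = 4.23%

4.23


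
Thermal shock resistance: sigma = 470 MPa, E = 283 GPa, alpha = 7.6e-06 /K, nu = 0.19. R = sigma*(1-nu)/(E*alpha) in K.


R = 470*(1-0.19)/(283*1000*7.6e-06) = 177 K

177


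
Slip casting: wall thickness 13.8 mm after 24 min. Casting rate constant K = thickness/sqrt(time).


K = 13.8 / sqrt(24) = 13.8 / 4.899 = 2.817 mm/min^0.5

2.817


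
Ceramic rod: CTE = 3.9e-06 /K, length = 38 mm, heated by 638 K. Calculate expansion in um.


dL = 3.9e-06 * 38 * 638 * 1000 = 94.552 um

94.552


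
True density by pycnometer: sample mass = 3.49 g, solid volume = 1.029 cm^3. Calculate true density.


TD = 3.49 / 1.029 = 3.392 g/cm^3

3.392


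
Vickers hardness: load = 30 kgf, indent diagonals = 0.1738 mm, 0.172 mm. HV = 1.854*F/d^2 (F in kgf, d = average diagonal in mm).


d_avg = (0.1738+0.172)/2 = 0.1729 mm
HV = 1.854*30/0.1729^2 = 1861

1861


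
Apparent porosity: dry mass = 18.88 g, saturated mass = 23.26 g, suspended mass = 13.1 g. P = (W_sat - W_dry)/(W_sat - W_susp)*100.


P = (23.26 - 18.88) / (23.26 - 13.1) * 100 = 4.38 / 10.16 * 100 = 43.1%

43.1


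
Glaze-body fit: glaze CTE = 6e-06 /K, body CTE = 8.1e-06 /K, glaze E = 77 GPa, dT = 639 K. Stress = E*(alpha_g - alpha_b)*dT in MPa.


Stress = 77*1000*(6e-06 - 8.1e-06)*639 = -103.3 MPa

-103.3


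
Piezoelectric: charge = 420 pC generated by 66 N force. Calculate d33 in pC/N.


d33 = 420 / 66 = 6.4 pC/N

6.4


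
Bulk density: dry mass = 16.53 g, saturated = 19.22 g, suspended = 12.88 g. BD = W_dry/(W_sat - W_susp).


BD = 16.53 / (19.22 - 12.88) = 16.53 / 6.34 = 2.607 g/cm^3

2.607


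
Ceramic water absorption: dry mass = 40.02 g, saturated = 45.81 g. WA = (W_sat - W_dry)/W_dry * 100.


WA = (45.81 - 40.02) / 40.02 * 100 = 14.47%

14.47


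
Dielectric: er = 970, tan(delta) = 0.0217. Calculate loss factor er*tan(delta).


Loss = 970 * 0.0217 = 21.049

21.049


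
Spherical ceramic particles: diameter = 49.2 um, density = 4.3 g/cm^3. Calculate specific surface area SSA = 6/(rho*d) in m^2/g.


SSA = 6 / (4.3 * 49.2) = 0.028 m^2/g

0.028


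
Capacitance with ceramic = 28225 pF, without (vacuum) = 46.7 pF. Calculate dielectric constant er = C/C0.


er = 28225 / 46.7 = 604.39

604.39


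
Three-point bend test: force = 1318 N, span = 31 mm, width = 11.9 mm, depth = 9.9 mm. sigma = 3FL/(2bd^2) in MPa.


sigma = 3*1318*31/(2*11.9*9.9^2) = 52.5 MPa

52.5


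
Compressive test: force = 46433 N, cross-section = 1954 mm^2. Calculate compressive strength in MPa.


CS = 46433 / 1954 = 23.8 MPa

23.8


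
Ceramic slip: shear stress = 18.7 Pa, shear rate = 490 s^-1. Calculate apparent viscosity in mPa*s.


eta = tau/gamma * 1000 = 18.7/490 * 1000 = 38.2 mPa*s

38.2


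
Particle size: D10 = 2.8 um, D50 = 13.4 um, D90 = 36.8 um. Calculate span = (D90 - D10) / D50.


Span = (36.8 - 2.8) / 13.4 = 34.0 / 13.4 = 2.537

2.537


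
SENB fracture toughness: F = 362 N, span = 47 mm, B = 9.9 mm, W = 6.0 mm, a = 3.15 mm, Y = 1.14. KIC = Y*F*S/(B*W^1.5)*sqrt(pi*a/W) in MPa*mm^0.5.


KIC = 1.14*362*47/(9.9*6.0^1.5)*sqrt(pi*3.15/6.0) = 171.2

171.2


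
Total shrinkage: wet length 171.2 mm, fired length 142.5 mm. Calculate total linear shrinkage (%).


TS = (171.2 - 142.5) / 171.2 * 100 = 16.76%

16.76


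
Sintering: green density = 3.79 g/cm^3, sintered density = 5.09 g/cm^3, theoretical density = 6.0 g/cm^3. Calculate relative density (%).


Relative = 5.09 / 6.0 * 100 = 84.8%

84.8


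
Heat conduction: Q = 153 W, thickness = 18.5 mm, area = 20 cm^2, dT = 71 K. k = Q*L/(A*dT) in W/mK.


k = 153*18.5/1000/(20/10000*71) = 19.93 W/mK

19.93


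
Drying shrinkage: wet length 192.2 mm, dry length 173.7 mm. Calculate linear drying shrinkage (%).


DS = (192.2 - 173.7) / 192.2 * 100 = 9.63%

9.63


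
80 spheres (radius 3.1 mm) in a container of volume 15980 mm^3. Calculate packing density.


V_sphere = 4/3*pi*3.1^3 = 124.7882 mm^3
Total V = 80*124.7882 = 9983.056 mm^3
PD = 9983.056 / 15980 = 0.625

0.625


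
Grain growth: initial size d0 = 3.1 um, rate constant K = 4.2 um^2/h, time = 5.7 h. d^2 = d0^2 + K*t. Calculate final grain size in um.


d^2 = 3.1^2 + 4.2*5.7 = 33.55
d = sqrt(33.55) = 5.79 um

5.79


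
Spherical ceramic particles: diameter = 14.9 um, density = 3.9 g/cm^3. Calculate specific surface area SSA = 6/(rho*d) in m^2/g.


SSA = 6 / (3.9 * 14.9) = 0.103 m^2/g

0.103


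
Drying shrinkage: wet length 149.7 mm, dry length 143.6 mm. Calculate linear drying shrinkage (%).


DS = (149.7 - 143.6) / 149.7 * 100 = 4.07%

4.07


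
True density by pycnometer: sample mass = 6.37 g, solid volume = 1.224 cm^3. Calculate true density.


TD = 6.37 / 1.224 = 5.204 g/cm^3

5.204


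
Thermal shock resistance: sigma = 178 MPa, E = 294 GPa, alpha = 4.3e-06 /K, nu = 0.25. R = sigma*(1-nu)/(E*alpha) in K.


R = 178*(1-0.25)/(294*1000*4.3e-06) = 106 K

106


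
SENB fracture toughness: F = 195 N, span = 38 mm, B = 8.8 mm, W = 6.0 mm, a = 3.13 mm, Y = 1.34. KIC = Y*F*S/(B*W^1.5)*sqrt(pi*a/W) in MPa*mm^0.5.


KIC = 1.34*195*38/(8.8*6.0^1.5)*sqrt(pi*3.13/6.0) = 98.28

98.28


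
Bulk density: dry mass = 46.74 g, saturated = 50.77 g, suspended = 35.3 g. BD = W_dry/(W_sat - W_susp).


BD = 46.74 / (50.77 - 35.3) = 46.74 / 15.47 = 3.021 g/cm^3

3.021


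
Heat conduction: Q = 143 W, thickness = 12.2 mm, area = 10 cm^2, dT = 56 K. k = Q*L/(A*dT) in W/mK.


k = 143*12.2/1000/(10/10000*56) = 31.15 W/mK

31.15


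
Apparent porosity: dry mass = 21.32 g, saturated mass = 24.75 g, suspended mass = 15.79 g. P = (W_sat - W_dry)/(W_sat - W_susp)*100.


P = (24.75 - 21.32) / (24.75 - 15.79) * 100 = 3.43 / 8.96 * 100 = 38.3%

38.3


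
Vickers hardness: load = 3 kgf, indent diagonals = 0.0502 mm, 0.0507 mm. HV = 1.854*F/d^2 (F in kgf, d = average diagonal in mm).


d_avg = (0.0502+0.0507)/2 = 0.05045 mm
HV = 1.854*3/0.05045^2 = 2185

2185


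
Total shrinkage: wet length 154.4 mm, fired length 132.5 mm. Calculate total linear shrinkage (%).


TS = (154.4 - 132.5) / 154.4 * 100 = 14.18%

14.18


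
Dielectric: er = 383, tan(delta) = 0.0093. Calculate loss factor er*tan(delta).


Loss = 383 * 0.0093 = 3.562

3.562


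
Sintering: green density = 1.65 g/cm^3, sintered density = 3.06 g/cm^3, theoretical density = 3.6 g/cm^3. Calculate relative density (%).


Relative = 3.06 / 3.6 * 100 = 85.0%

85.0


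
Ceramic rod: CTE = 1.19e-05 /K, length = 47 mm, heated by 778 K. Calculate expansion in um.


dL = 1.19e-05 * 47 * 778 * 1000 = 435.135 um

435.135


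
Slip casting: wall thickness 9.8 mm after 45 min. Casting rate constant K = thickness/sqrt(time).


K = 9.8 / sqrt(45) = 9.8 / 6.7082 = 1.461 mm/min^0.5

1.461


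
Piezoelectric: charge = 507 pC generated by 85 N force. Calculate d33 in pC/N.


d33 = 507 / 85 = 6.0 pC/N

6.0


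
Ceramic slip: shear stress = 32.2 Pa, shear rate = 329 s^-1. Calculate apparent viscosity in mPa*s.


eta = tau/gamma * 1000 = 32.2/329 * 1000 = 97.9 mPa*s

97.9


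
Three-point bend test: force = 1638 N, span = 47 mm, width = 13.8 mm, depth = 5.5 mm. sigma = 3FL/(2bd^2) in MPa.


sigma = 3*1638*47/(2*13.8*5.5^2) = 276.6 MPa

276.6


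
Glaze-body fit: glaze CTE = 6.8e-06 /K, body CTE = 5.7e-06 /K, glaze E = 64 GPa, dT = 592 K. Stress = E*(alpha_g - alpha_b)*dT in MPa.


Stress = 64*1000*(6.8e-06 - 5.7e-06)*592 = 41.7 MPa

41.7


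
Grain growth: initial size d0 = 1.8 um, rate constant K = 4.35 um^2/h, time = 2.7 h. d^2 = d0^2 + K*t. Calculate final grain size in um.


d^2 = 1.8^2 + 4.35*2.7 = 14.985
d = sqrt(14.985) = 3.87 um

3.87


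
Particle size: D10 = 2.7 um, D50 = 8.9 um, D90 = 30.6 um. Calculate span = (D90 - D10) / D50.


Span = (30.6 - 2.7) / 8.9 = 27.9 / 8.9 = 3.135

3.135


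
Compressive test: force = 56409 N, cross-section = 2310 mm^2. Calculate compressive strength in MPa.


CS = 56409 / 2310 = 24.4 MPa

24.4


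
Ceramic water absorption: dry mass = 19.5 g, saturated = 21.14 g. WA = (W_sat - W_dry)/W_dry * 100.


WA = (21.14 - 19.5) / 19.5 * 100 = 8.41%

8.41


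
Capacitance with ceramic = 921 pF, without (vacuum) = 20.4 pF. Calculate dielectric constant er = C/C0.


er = 921 / 20.4 = 45.15

45.15


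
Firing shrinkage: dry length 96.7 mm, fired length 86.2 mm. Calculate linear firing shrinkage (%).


FS = (96.7 - 86.2) / 96.7 * 100 = 10.86%

10.86


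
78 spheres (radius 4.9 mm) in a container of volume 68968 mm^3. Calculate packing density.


V_sphere = 4/3*pi*4.9^3 = 492.807 mm^3
Total V = 78*492.807 = 38438.946 mm^3
PD = 38438.946 / 68968 = 0.557

0.557


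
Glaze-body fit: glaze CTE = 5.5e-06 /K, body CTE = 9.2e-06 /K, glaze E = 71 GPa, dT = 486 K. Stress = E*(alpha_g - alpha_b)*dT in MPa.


Stress = 71*1000*(5.5e-06 - 9.2e-06)*486 = -127.7 MPa

-127.7


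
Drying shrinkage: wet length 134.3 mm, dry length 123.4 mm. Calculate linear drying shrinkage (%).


DS = (134.3 - 123.4) / 134.3 * 100 = 8.12%

8.12


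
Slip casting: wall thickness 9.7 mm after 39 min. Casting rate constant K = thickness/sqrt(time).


K = 9.7 / sqrt(39) = 9.7 / 6.245 = 1.553 mm/min^0.5

1.553


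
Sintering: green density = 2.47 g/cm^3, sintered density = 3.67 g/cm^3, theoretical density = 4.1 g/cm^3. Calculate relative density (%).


Relative = 3.67 / 4.1 * 100 = 89.5%

89.5


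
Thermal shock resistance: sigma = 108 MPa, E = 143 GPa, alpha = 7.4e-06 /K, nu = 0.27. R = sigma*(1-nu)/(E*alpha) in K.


R = 108*(1-0.27)/(143*1000*7.4e-06) = 75 K

75


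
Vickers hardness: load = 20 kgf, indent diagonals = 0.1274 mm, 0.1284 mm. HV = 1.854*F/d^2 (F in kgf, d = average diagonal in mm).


d_avg = (0.1274+0.1284)/2 = 0.1279 mm
HV = 1.854*20/0.1279^2 = 2267

2267


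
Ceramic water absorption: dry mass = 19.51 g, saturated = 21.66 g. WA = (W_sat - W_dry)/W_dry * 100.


WA = (21.66 - 19.51) / 19.51 * 100 = 11.02%

11.02


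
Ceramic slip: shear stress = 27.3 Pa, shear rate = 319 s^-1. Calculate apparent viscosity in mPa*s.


eta = tau/gamma * 1000 = 27.3/319 * 1000 = 85.6 mPa*s

85.6


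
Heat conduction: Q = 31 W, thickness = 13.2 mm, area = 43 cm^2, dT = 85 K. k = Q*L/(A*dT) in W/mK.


k = 31*13.2/1000/(43/10000*85) = 1.12 W/mK

1.12


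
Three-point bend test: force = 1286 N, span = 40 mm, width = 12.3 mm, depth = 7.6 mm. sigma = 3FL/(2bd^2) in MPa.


sigma = 3*1286*40/(2*12.3*7.6^2) = 108.6 MPa

108.6


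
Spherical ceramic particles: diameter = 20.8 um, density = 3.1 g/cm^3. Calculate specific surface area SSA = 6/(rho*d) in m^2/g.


SSA = 6 / (3.1 * 20.8) = 0.093 m^2/g

0.093


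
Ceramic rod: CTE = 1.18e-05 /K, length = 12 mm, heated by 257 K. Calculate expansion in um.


dL = 1.18e-05 * 12 * 257 * 1000 = 36.391 um

36.391


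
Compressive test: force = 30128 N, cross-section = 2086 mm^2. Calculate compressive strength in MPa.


CS = 30128 / 2086 = 14.4 MPa

14.4


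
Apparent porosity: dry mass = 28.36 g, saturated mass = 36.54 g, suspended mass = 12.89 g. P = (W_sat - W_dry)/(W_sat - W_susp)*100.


P = (36.54 - 28.36) / (36.54 - 12.89) * 100 = 8.18 / 23.65 * 100 = 34.6%

34.6


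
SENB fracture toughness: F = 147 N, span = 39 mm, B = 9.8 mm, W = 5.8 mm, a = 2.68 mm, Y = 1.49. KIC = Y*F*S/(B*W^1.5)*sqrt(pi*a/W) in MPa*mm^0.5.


KIC = 1.49*147*39/(9.8*5.8^1.5)*sqrt(pi*2.68/5.8) = 75.18

75.18


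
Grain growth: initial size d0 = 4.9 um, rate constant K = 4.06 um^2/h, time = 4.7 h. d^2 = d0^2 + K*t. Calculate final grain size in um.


d^2 = 4.9^2 + 4.06*4.7 = 43.092
d = sqrt(43.092) = 6.56 um

6.56


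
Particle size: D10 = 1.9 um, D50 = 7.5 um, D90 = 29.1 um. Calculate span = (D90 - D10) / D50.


Span = (29.1 - 1.9) / 7.5 = 27.2 / 7.5 = 3.627

3.627


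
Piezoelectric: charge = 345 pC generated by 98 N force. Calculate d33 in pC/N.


d33 = 345 / 98 = 3.5 pC/N

3.5


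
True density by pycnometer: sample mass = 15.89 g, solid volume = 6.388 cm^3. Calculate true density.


TD = 15.89 / 6.388 = 2.487 g/cm^3

2.487


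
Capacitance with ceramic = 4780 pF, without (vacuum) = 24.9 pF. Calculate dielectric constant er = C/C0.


er = 4780 / 24.9 = 191.97

191.97


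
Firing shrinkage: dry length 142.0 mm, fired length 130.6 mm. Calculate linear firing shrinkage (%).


FS = (142.0 - 130.6) / 142.0 * 100 = 8.03%

8.03


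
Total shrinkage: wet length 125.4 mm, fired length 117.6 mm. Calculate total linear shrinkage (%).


TS = (125.4 - 117.6) / 125.4 * 100 = 6.22%

6.22


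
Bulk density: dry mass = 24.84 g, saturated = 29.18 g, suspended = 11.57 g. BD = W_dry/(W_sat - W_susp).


BD = 24.84 / (29.18 - 11.57) = 24.84 / 17.61 = 1.411 g/cm^3

1.411


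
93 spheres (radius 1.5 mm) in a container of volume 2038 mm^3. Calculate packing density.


V_sphere = 4/3*pi*1.5^3 = 14.1372 mm^3
Total V = 93*14.1372 = 1314.7596 mm^3
PD = 1314.7596 / 2038 = 0.645

0.645
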